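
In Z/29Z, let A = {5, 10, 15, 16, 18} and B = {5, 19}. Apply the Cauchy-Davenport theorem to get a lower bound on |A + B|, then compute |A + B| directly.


Cauchy-Davenport: |A + B| ≥ min(p, |A| + |B| - 1) for A, B nonempty in Z/pZ.
|A| = 5, |B| = 2, p = 29.
CD lower bound = min(29, 5 + 2 - 1) = min(29, 6) = 6.
Compute A + B mod 29 directly:
a = 5: 5+5=10, 5+19=24
a = 10: 10+5=15, 10+19=0
a = 15: 15+5=20, 15+19=5
a = 16: 16+5=21, 16+19=6
a = 18: 18+5=23, 18+19=8
A + B = {0, 5, 6, 8, 10, 15, 20, 21, 23, 24}, so |A + B| = 10.
Verify: 10 ≥ 6? Yes ✓.

CD lower bound = 6, actual |A + B| = 10.


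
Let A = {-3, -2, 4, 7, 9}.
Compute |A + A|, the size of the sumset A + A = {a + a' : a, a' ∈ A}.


A + A = {a + a' : a, a' ∈ A}; |A| = 5.
General bounds: 2|A| - 1 ≤ |A + A| ≤ |A|(|A|+1)/2, i.e. 9 ≤ |A + A| ≤ 15.
Lower bound 2|A|-1 is attained iff A is an arithmetic progression.
Enumerate sums a + a' for a ≤ a' (symmetric, so this suffices):
a = -3: -3+-3=-6, -3+-2=-5, -3+4=1, -3+7=4, -3+9=6
a = -2: -2+-2=-4, -2+4=2, -2+7=5, -2+9=7
a = 4: 4+4=8, 4+7=11, 4+9=13
a = 7: 7+7=14, 7+9=16
a = 9: 9+9=18
Distinct sums: {-6, -5, -4, 1, 2, 4, 5, 6, 7, 8, 11, 13, 14, 16, 18}
|A + A| = 15

|A + A| = 15


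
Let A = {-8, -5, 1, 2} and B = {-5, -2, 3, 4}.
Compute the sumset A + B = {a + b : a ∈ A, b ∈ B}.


A + B = {a + b : a ∈ A, b ∈ B}.
Enumerate all |A|·|B| = 4·4 = 16 pairs (a, b) and collect distinct sums.
a = -8: -8+-5=-13, -8+-2=-10, -8+3=-5, -8+4=-4
a = -5: -5+-5=-10, -5+-2=-7, -5+3=-2, -5+4=-1
a = 1: 1+-5=-4, 1+-2=-1, 1+3=4, 1+4=5
a = 2: 2+-5=-3, 2+-2=0, 2+3=5, 2+4=6
Collecting distinct sums: A + B = {-13, -10, -7, -5, -4, -3, -2, -1, 0, 4, 5, 6}
|A + B| = 12

A + B = {-13, -10, -7, -5, -4, -3, -2, -1, 0, 4, 5, 6}


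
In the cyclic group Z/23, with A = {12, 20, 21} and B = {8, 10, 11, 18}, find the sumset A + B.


Work in Z/23Z: reduce every sum a + b modulo 23.
Enumerate all 12 pairs:
a = 12: 12+8=20, 12+10=22, 12+11=0, 12+18=7
a = 20: 20+8=5, 20+10=7, 20+11=8, 20+18=15
a = 21: 21+8=6, 21+10=8, 21+11=9, 21+18=16
Distinct residues collected: {0, 5, 6, 7, 8, 9, 15, 16, 20, 22}
|A + B| = 10 (out of 23 total residues).

A + B = {0, 5, 6, 7, 8, 9, 15, 16, 20, 22}


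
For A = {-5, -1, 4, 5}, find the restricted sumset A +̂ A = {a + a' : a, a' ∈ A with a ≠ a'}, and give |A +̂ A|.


Restricted sumset: A +̂ A = {a + a' : a ∈ A, a' ∈ A, a ≠ a'}.
Equivalently, take A + A and drop any sum 2a that is achievable ONLY as a + a for a ∈ A (i.e. sums representable only with equal summands).
Enumerate pairs (a, a') with a < a' (symmetric, so each unordered pair gives one sum; this covers all a ≠ a'):
  -5 + -1 = -6
  -5 + 4 = -1
  -5 + 5 = 0
  -1 + 4 = 3
  -1 + 5 = 4
  4 + 5 = 9
Collected distinct sums: {-6, -1, 0, 3, 4, 9}
|A +̂ A| = 6
(Reference bound: |A +̂ A| ≥ 2|A| - 3 for |A| ≥ 2, with |A| = 4 giving ≥ 5.)

|A +̂ A| = 6


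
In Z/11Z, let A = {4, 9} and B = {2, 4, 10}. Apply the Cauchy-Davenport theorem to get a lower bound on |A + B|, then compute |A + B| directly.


Cauchy-Davenport: |A + B| ≥ min(p, |A| + |B| - 1) for A, B nonempty in Z/pZ.
|A| = 2, |B| = 3, p = 11.
CD lower bound = min(11, 2 + 3 - 1) = min(11, 4) = 4.
Compute A + B mod 11 directly:
a = 4: 4+2=6, 4+4=8, 4+10=3
a = 9: 9+2=0, 9+4=2, 9+10=8
A + B = {0, 2, 3, 6, 8}, so |A + B| = 5.
Verify: 5 ≥ 4? Yes ✓.

CD lower bound = 4, actual |A + B| = 5.


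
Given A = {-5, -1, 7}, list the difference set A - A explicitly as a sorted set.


A - A = {a - a' : a, a' ∈ A}.
Compute a - a' for each ordered pair (a, a'):
a = -5: -5--5=0, -5--1=-4, -5-7=-12
a = -1: -1--5=4, -1--1=0, -1-7=-8
a = 7: 7--5=12, 7--1=8, 7-7=0
Collecting distinct values (and noting 0 appears from a-a):
A - A = {-12, -8, -4, 0, 4, 8, 12}
|A - A| = 7

A - A = {-12, -8, -4, 0, 4, 8, 12}


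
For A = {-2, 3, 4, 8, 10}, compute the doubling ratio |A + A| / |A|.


|A| = 5.
Compute A + A by enumerating all 25 pairs.
A + A = {-4, 1, 2, 6, 7, 8, 11, 12, 13, 14, 16, 18, 20}, so |A + A| = 13.
K = |A + A| / |A| = 13/5 (already in lowest terms) ≈ 2.6000.
Reference: AP of size 5 gives K = 9/5 ≈ 1.8000; a fully generic set of size 5 gives K ≈ 3.0000.

|A| = 5, |A + A| = 13, K = 13/5.


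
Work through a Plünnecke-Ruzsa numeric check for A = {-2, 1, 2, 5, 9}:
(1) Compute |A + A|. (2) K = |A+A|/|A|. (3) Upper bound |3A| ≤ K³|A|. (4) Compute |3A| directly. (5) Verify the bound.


|A| = 5.
Step 1: Compute A + A by enumerating all 25 pairs.
A + A = {-4, -1, 0, 2, 3, 4, 6, 7, 10, 11, 14, 18}, so |A + A| = 12.
Step 2: Doubling constant K = |A + A|/|A| = 12/5 = 12/5 ≈ 2.4000.
Step 3: Plünnecke-Ruzsa gives |3A| ≤ K³·|A| = (2.4000)³ · 5 ≈ 69.1200.
Step 4: Compute 3A = A + A + A directly by enumerating all triples (a,b,c) ∈ A³; |3A| = 22.
Step 5: Check 22 ≤ 69.1200? Yes ✓.

K = 12/5, Plünnecke-Ruzsa bound K³|A| ≈ 69.1200, |3A| = 22, inequality holds.


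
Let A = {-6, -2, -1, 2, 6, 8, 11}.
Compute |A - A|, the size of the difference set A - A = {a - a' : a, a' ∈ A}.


A - A = {a - a' : a, a' ∈ A}; |A| = 7.
Bounds: 2|A|-1 ≤ |A - A| ≤ |A|² - |A| + 1, i.e. 13 ≤ |A - A| ≤ 43.
Note: 0 ∈ A - A always (from a - a). The set is symmetric: if d ∈ A - A then -d ∈ A - A.
Enumerate nonzero differences d = a - a' with a > a' (then include -d):
Positive differences: {1, 2, 3, 4, 5, 6, 7, 8, 9, 10, 12, 13, 14, 17}
Full difference set: {0} ∪ (positive diffs) ∪ (negative diffs).
|A - A| = 1 + 2·14 = 29 (matches direct enumeration: 29).

|A - A| = 29


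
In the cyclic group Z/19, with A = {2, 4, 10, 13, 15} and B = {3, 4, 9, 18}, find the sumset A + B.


Work in Z/19Z: reduce every sum a + b modulo 19.
Enumerate all 20 pairs:
a = 2: 2+3=5, 2+4=6, 2+9=11, 2+18=1
a = 4: 4+3=7, 4+4=8, 4+9=13, 4+18=3
a = 10: 10+3=13, 10+4=14, 10+9=0, 10+18=9
a = 13: 13+3=16, 13+4=17, 13+9=3, 13+18=12
a = 15: 15+3=18, 15+4=0, 15+9=5, 15+18=14
Distinct residues collected: {0, 1, 3, 5, 6, 7, 8, 9, 11, 12, 13, 14, 16, 17, 18}
|A + B| = 15 (out of 19 total residues).

A + B = {0, 1, 3, 5, 6, 7, 8, 9, 11, 12, 13, 14, 16, 17, 18}


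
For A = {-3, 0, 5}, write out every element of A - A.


A - A = {a - a' : a, a' ∈ A}.
Compute a - a' for each ordered pair (a, a'):
a = -3: -3--3=0, -3-0=-3, -3-5=-8
a = 0: 0--3=3, 0-0=0, 0-5=-5
a = 5: 5--3=8, 5-0=5, 5-5=0
Collecting distinct values (and noting 0 appears from a-a):
A - A = {-8, -5, -3, 0, 3, 5, 8}
|A - A| = 7

A - A = {-8, -5, -3, 0, 3, 5, 8}


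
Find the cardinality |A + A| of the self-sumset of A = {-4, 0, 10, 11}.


A + A = {a + a' : a, a' ∈ A}; |A| = 4.
General bounds: 2|A| - 1 ≤ |A + A| ≤ |A|(|A|+1)/2, i.e. 7 ≤ |A + A| ≤ 10.
Lower bound 2|A|-1 is attained iff A is an arithmetic progression.
Enumerate sums a + a' for a ≤ a' (symmetric, so this suffices):
a = -4: -4+-4=-8, -4+0=-4, -4+10=6, -4+11=7
a = 0: 0+0=0, 0+10=10, 0+11=11
a = 10: 10+10=20, 10+11=21
a = 11: 11+11=22
Distinct sums: {-8, -4, 0, 6, 7, 10, 11, 20, 21, 22}
|A + A| = 10

|A + A| = 10


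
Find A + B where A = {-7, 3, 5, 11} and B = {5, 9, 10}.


A + B = {a + b : a ∈ A, b ∈ B}.
Enumerate all |A|·|B| = 4·3 = 12 pairs (a, b) and collect distinct sums.
a = -7: -7+5=-2, -7+9=2, -7+10=3
a = 3: 3+5=8, 3+9=12, 3+10=13
a = 5: 5+5=10, 5+9=14, 5+10=15
a = 11: 11+5=16, 11+9=20, 11+10=21
Collecting distinct sums: A + B = {-2, 2, 3, 8, 10, 12, 13, 14, 15, 16, 20, 21}
|A + B| = 12

A + B = {-2, 2, 3, 8, 10, 12, 13, 14, 15, 16, 20, 21}


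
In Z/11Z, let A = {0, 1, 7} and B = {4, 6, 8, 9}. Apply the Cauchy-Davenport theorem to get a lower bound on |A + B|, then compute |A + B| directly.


Cauchy-Davenport: |A + B| ≥ min(p, |A| + |B| - 1) for A, B nonempty in Z/pZ.
|A| = 3, |B| = 4, p = 11.
CD lower bound = min(11, 3 + 4 - 1) = min(11, 6) = 6.
Compute A + B mod 11 directly:
a = 0: 0+4=4, 0+6=6, 0+8=8, 0+9=9
a = 1: 1+4=5, 1+6=7, 1+8=9, 1+9=10
a = 7: 7+4=0, 7+6=2, 7+8=4, 7+9=5
A + B = {0, 2, 4, 5, 6, 7, 8, 9, 10}, so |A + B| = 9.
Verify: 9 ≥ 6? Yes ✓.

CD lower bound = 6, actual |A + B| = 9.


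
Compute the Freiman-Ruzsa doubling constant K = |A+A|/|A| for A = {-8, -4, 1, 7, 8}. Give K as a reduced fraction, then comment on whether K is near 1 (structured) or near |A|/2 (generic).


|A| = 5.
Compute A + A by enumerating all 25 pairs.
A + A = {-16, -12, -8, -7, -3, -1, 0, 2, 3, 4, 8, 9, 14, 15, 16}, so |A + A| = 15.
K = |A + A| / |A| = 15/5 = 3/1 ≈ 3.0000.
Reference: AP of size 5 gives K = 9/5 ≈ 1.8000; a fully generic set of size 5 gives K ≈ 3.0000.

|A| = 5, |A + A| = 15, K = 15/5 = 3/1.


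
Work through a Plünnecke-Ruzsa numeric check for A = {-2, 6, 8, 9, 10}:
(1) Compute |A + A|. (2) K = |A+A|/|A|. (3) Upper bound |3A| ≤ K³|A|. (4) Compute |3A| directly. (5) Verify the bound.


|A| = 5.
Step 1: Compute A + A by enumerating all 25 pairs.
A + A = {-4, 4, 6, 7, 8, 12, 14, 15, 16, 17, 18, 19, 20}, so |A + A| = 13.
Step 2: Doubling constant K = |A + A|/|A| = 13/5 = 13/5 ≈ 2.6000.
Step 3: Plünnecke-Ruzsa gives |3A| ≤ K³·|A| = (2.6000)³ · 5 ≈ 87.8800.
Step 4: Compute 3A = A + A + A directly by enumerating all triples (a,b,c) ∈ A³; |3A| = 24.
Step 5: Check 24 ≤ 87.8800? Yes ✓.

K = 13/5, Plünnecke-Ruzsa bound K³|A| ≈ 87.8800, |3A| = 24, inequality holds.


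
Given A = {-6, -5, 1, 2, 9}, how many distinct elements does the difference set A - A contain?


A - A = {a - a' : a, a' ∈ A}; |A| = 5.
Bounds: 2|A|-1 ≤ |A - A| ≤ |A|² - |A| + 1, i.e. 9 ≤ |A - A| ≤ 21.
Note: 0 ∈ A - A always (from a - a). The set is symmetric: if d ∈ A - A then -d ∈ A - A.
Enumerate nonzero differences d = a - a' with a > a' (then include -d):
Positive differences: {1, 6, 7, 8, 14, 15}
Full difference set: {0} ∪ (positive diffs) ∪ (negative diffs).
|A - A| = 1 + 2·6 = 13 (matches direct enumeration: 13).

|A - A| = 13


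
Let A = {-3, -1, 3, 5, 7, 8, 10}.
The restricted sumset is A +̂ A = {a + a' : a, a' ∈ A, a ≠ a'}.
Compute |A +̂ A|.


Restricted sumset: A +̂ A = {a + a' : a ∈ A, a' ∈ A, a ≠ a'}.
Equivalently, take A + A and drop any sum 2a that is achievable ONLY as a + a for a ∈ A (i.e. sums representable only with equal summands).
Enumerate pairs (a, a') with a < a' (symmetric, so each unordered pair gives one sum; this covers all a ≠ a'):
  -3 + -1 = -4
  -3 + 3 = 0
  -3 + 5 = 2
  -3 + 7 = 4
  -3 + 8 = 5
  -3 + 10 = 7
  -1 + 3 = 2
  -1 + 5 = 4
  -1 + 7 = 6
  -1 + 8 = 7
  -1 + 10 = 9
  3 + 5 = 8
  3 + 7 = 10
  3 + 8 = 11
  3 + 10 = 13
  5 + 7 = 12
  5 + 8 = 13
  5 + 10 = 15
  7 + 8 = 15
  7 + 10 = 17
  8 + 10 = 18
Collected distinct sums: {-4, 0, 2, 4, 5, 6, 7, 8, 9, 10, 11, 12, 13, 15, 17, 18}
|A +̂ A| = 16
(Reference bound: |A +̂ A| ≥ 2|A| - 3 for |A| ≥ 2, with |A| = 7 giving ≥ 11.)

|A +̂ A| = 16


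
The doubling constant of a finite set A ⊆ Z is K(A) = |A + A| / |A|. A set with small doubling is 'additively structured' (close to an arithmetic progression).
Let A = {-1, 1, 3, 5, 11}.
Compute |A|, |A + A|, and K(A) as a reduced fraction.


|A| = 5.
Compute A + A by enumerating all 25 pairs.
A + A = {-2, 0, 2, 4, 6, 8, 10, 12, 14, 16, 22}, so |A + A| = 11.
K = |A + A| / |A| = 11/5 (already in lowest terms) ≈ 2.2000.
Reference: AP of size 5 gives K = 9/5 ≈ 1.8000; a fully generic set of size 5 gives K ≈ 3.0000.

|A| = 5, |A + A| = 11, K = 11/5.


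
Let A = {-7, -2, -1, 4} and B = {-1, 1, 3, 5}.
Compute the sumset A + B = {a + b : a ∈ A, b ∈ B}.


A + B = {a + b : a ∈ A, b ∈ B}.
Enumerate all |A|·|B| = 4·4 = 16 pairs (a, b) and collect distinct sums.
a = -7: -7+-1=-8, -7+1=-6, -7+3=-4, -7+5=-2
a = -2: -2+-1=-3, -2+1=-1, -2+3=1, -2+5=3
a = -1: -1+-1=-2, -1+1=0, -1+3=2, -1+5=4
a = 4: 4+-1=3, 4+1=5, 4+3=7, 4+5=9
Collecting distinct sums: A + B = {-8, -6, -4, -3, -2, -1, 0, 1, 2, 3, 4, 5, 7, 9}
|A + B| = 14

A + B = {-8, -6, -4, -3, -2, -1, 0, 1, 2, 3, 4, 5, 7, 9}


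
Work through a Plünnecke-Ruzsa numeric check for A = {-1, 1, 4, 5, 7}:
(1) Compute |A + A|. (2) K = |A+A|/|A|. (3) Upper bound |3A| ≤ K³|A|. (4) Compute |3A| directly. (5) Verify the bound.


|A| = 5.
Step 1: Compute A + A by enumerating all 25 pairs.
A + A = {-2, 0, 2, 3, 4, 5, 6, 8, 9, 10, 11, 12, 14}, so |A + A| = 13.
Step 2: Doubling constant K = |A + A|/|A| = 13/5 = 13/5 ≈ 2.6000.
Step 3: Plünnecke-Ruzsa gives |3A| ≤ K³·|A| = (2.6000)³ · 5 ≈ 87.8800.
Step 4: Compute 3A = A + A + A directly by enumerating all triples (a,b,c) ∈ A³; |3A| = 22.
Step 5: Check 22 ≤ 87.8800? Yes ✓.

K = 13/5, Plünnecke-Ruzsa bound K³|A| ≈ 87.8800, |3A| = 22, inequality holds.


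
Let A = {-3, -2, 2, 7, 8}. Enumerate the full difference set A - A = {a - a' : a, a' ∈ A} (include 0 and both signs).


A - A = {a - a' : a, a' ∈ A}.
Compute a - a' for each ordered pair (a, a'):
a = -3: -3--3=0, -3--2=-1, -3-2=-5, -3-7=-10, -3-8=-11
a = -2: -2--3=1, -2--2=0, -2-2=-4, -2-7=-9, -2-8=-10
a = 2: 2--3=5, 2--2=4, 2-2=0, 2-7=-5, 2-8=-6
a = 7: 7--3=10, 7--2=9, 7-2=5, 7-7=0, 7-8=-1
a = 8: 8--3=11, 8--2=10, 8-2=6, 8-7=1, 8-8=0
Collecting distinct values (and noting 0 appears from a-a):
A - A = {-11, -10, -9, -6, -5, -4, -1, 0, 1, 4, 5, 6, 9, 10, 11}
|A - A| = 15

A - A = {-11, -10, -9, -6, -5, -4, -1, 0, 1, 4, 5, 6, 9, 10, 11}


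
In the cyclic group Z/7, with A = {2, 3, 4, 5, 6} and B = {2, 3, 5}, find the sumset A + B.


Work in Z/7Z: reduce every sum a + b modulo 7.
Enumerate all 15 pairs:
a = 2: 2+2=4, 2+3=5, 2+5=0
a = 3: 3+2=5, 3+3=6, 3+5=1
a = 4: 4+2=6, 4+3=0, 4+5=2
a = 5: 5+2=0, 5+3=1, 5+5=3
a = 6: 6+2=1, 6+3=2, 6+5=4
Distinct residues collected: {0, 1, 2, 3, 4, 5, 6}
|A + B| = 7 (out of 7 total residues).

A + B = {0, 1, 2, 3, 4, 5, 6}


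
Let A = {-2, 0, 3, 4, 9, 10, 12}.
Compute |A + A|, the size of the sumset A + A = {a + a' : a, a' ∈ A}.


A + A = {a + a' : a, a' ∈ A}; |A| = 7.
General bounds: 2|A| - 1 ≤ |A + A| ≤ |A|(|A|+1)/2, i.e. 13 ≤ |A + A| ≤ 28.
Lower bound 2|A|-1 is attained iff A is an arithmetic progression.
Enumerate sums a + a' for a ≤ a' (symmetric, so this suffices):
a = -2: -2+-2=-4, -2+0=-2, -2+3=1, -2+4=2, -2+9=7, -2+10=8, -2+12=10
a = 0: 0+0=0, 0+3=3, 0+4=4, 0+9=9, 0+10=10, 0+12=12
a = 3: 3+3=6, 3+4=7, 3+9=12, 3+10=13, 3+12=15
a = 4: 4+4=8, 4+9=13, 4+10=14, 4+12=16
a = 9: 9+9=18, 9+10=19, 9+12=21
a = 10: 10+10=20, 10+12=22
a = 12: 12+12=24
Distinct sums: {-4, -2, 0, 1, 2, 3, 4, 6, 7, 8, 9, 10, 12, 13, 14, 15, 16, 18, 19, 20, 21, 22, 24}
|A + A| = 23

|A + A| = 23


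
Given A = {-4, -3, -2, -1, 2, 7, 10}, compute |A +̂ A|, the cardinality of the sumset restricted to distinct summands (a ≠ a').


Restricted sumset: A +̂ A = {a + a' : a ∈ A, a' ∈ A, a ≠ a'}.
Equivalently, take A + A and drop any sum 2a that is achievable ONLY as a + a for a ∈ A (i.e. sums representable only with equal summands).
Enumerate pairs (a, a') with a < a' (symmetric, so each unordered pair gives one sum; this covers all a ≠ a'):
  -4 + -3 = -7
  -4 + -2 = -6
  -4 + -1 = -5
  -4 + 2 = -2
  -4 + 7 = 3
  -4 + 10 = 6
  -3 + -2 = -5
  -3 + -1 = -4
  -3 + 2 = -1
  -3 + 7 = 4
  -3 + 10 = 7
  -2 + -1 = -3
  -2 + 2 = 0
  -2 + 7 = 5
  -2 + 10 = 8
  -1 + 2 = 1
  -1 + 7 = 6
  -1 + 10 = 9
  2 + 7 = 9
  2 + 10 = 12
  7 + 10 = 17
Collected distinct sums: {-7, -6, -5, -4, -3, -2, -1, 0, 1, 3, 4, 5, 6, 7, 8, 9, 12, 17}
|A +̂ A| = 18
(Reference bound: |A +̂ A| ≥ 2|A| - 3 for |A| ≥ 2, with |A| = 7 giving ≥ 11.)

|A +̂ A| = 18


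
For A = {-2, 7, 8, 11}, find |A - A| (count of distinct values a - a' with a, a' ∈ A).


A - A = {a - a' : a, a' ∈ A}; |A| = 4.
Bounds: 2|A|-1 ≤ |A - A| ≤ |A|² - |A| + 1, i.e. 7 ≤ |A - A| ≤ 13.
Note: 0 ∈ A - A always (from a - a). The set is symmetric: if d ∈ A - A then -d ∈ A - A.
Enumerate nonzero differences d = a - a' with a > a' (then include -d):
Positive differences: {1, 3, 4, 9, 10, 13}
Full difference set: {0} ∪ (positive diffs) ∪ (negative diffs).
|A - A| = 1 + 2·6 = 13 (matches direct enumeration: 13).

|A - A| = 13


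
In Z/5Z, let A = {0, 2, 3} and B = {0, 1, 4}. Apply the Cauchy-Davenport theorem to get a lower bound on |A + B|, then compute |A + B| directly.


Cauchy-Davenport: |A + B| ≥ min(p, |A| + |B| - 1) for A, B nonempty in Z/pZ.
|A| = 3, |B| = 3, p = 5.
CD lower bound = min(5, 3 + 3 - 1) = min(5, 5) = 5.
Compute A + B mod 5 directly:
a = 0: 0+0=0, 0+1=1, 0+4=4
a = 2: 2+0=2, 2+1=3, 2+4=1
a = 3: 3+0=3, 3+1=4, 3+4=2
A + B = {0, 1, 2, 3, 4}, so |A + B| = 5.
Verify: 5 ≥ 5? Yes ✓.

CD lower bound = 5, actual |A + B| = 5.


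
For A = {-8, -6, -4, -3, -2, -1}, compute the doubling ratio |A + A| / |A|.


|A| = 6.
Compute A + A by enumerating all 36 pairs.
A + A = {-16, -14, -12, -11, -10, -9, -8, -7, -6, -5, -4, -3, -2}, so |A + A| = 13.
K = |A + A| / |A| = 13/6 (already in lowest terms) ≈ 2.1667.
Reference: AP of size 6 gives K = 11/6 ≈ 1.8333; a fully generic set of size 6 gives K ≈ 3.5000.

|A| = 6, |A + A| = 13, K = 13/6.


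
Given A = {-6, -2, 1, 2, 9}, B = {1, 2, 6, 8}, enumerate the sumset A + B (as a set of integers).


A + B = {a + b : a ∈ A, b ∈ B}.
Enumerate all |A|·|B| = 5·4 = 20 pairs (a, b) and collect distinct sums.
a = -6: -6+1=-5, -6+2=-4, -6+6=0, -6+8=2
a = -2: -2+1=-1, -2+2=0, -2+6=4, -2+8=6
a = 1: 1+1=2, 1+2=3, 1+6=7, 1+8=9
a = 2: 2+1=3, 2+2=4, 2+6=8, 2+8=10
a = 9: 9+1=10, 9+2=11, 9+6=15, 9+8=17
Collecting distinct sums: A + B = {-5, -4, -1, 0, 2, 3, 4, 6, 7, 8, 9, 10, 11, 15, 17}
|A + B| = 15

A + B = {-5, -4, -1, 0, 2, 3, 4, 6, 7, 8, 9, 10, 11, 15, 17}


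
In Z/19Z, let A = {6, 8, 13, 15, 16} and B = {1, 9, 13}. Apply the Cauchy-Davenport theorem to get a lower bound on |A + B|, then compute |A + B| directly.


Cauchy-Davenport: |A + B| ≥ min(p, |A| + |B| - 1) for A, B nonempty in Z/pZ.
|A| = 5, |B| = 3, p = 19.
CD lower bound = min(19, 5 + 3 - 1) = min(19, 7) = 7.
Compute A + B mod 19 directly:
a = 6: 6+1=7, 6+9=15, 6+13=0
a = 8: 8+1=9, 8+9=17, 8+13=2
a = 13: 13+1=14, 13+9=3, 13+13=7
a = 15: 15+1=16, 15+9=5, 15+13=9
a = 16: 16+1=17, 16+9=6, 16+13=10
A + B = {0, 2, 3, 5, 6, 7, 9, 10, 14, 15, 16, 17}, so |A + B| = 12.
Verify: 12 ≥ 7? Yes ✓.

CD lower bound = 7, actual |A + B| = 12.


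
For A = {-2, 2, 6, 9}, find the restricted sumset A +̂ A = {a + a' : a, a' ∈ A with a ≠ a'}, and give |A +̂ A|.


Restricted sumset: A +̂ A = {a + a' : a ∈ A, a' ∈ A, a ≠ a'}.
Equivalently, take A + A and drop any sum 2a that is achievable ONLY as a + a for a ∈ A (i.e. sums representable only with equal summands).
Enumerate pairs (a, a') with a < a' (symmetric, so each unordered pair gives one sum; this covers all a ≠ a'):
  -2 + 2 = 0
  -2 + 6 = 4
  -2 + 9 = 7
  2 + 6 = 8
  2 + 9 = 11
  6 + 9 = 15
Collected distinct sums: {0, 4, 7, 8, 11, 15}
|A +̂ A| = 6
(Reference bound: |A +̂ A| ≥ 2|A| - 3 for |A| ≥ 2, with |A| = 4 giving ≥ 5.)

|A +̂ A| = 6


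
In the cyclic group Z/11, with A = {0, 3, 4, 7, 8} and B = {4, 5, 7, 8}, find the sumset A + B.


Work in Z/11Z: reduce every sum a + b modulo 11.
Enumerate all 20 pairs:
a = 0: 0+4=4, 0+5=5, 0+7=7, 0+8=8
a = 3: 3+4=7, 3+5=8, 3+7=10, 3+8=0
a = 4: 4+4=8, 4+5=9, 4+7=0, 4+8=1
a = 7: 7+4=0, 7+5=1, 7+7=3, 7+8=4
a = 8: 8+4=1, 8+5=2, 8+7=4, 8+8=5
Distinct residues collected: {0, 1, 2, 3, 4, 5, 7, 8, 9, 10}
|A + B| = 10 (out of 11 total residues).

A + B = {0, 1, 2, 3, 4, 5, 7, 8, 9, 10}


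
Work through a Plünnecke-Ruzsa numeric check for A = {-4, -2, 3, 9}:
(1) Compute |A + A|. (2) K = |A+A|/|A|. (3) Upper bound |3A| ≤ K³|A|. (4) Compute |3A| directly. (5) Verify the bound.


|A| = 4.
Step 1: Compute A + A by enumerating all 16 pairs.
A + A = {-8, -6, -4, -1, 1, 5, 6, 7, 12, 18}, so |A + A| = 10.
Step 2: Doubling constant K = |A + A|/|A| = 10/4 = 10/4 ≈ 2.5000.
Step 3: Plünnecke-Ruzsa gives |3A| ≤ K³·|A| = (2.5000)³ · 4 ≈ 62.5000.
Step 4: Compute 3A = A + A + A directly by enumerating all triples (a,b,c) ∈ A³; |3A| = 20.
Step 5: Check 20 ≤ 62.5000? Yes ✓.

K = 10/4, Plünnecke-Ruzsa bound K³|A| ≈ 62.5000, |3A| = 20, inequality holds.


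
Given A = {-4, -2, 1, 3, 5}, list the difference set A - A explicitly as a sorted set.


A - A = {a - a' : a, a' ∈ A}.
Compute a - a' for each ordered pair (a, a'):
a = -4: -4--4=0, -4--2=-2, -4-1=-5, -4-3=-7, -4-5=-9
a = -2: -2--4=2, -2--2=0, -2-1=-3, -2-3=-5, -2-5=-7
a = 1: 1--4=5, 1--2=3, 1-1=0, 1-3=-2, 1-5=-4
a = 3: 3--4=7, 3--2=5, 3-1=2, 3-3=0, 3-5=-2
a = 5: 5--4=9, 5--2=7, 5-1=4, 5-3=2, 5-5=0
Collecting distinct values (and noting 0 appears from a-a):
A - A = {-9, -7, -5, -4, -3, -2, 0, 2, 3, 4, 5, 7, 9}
|A - A| = 13

A - A = {-9, -7, -5, -4, -3, -2, 0, 2, 3, 4, 5, 7, 9}


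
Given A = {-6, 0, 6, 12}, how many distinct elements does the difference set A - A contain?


A - A = {a - a' : a, a' ∈ A}; |A| = 4.
Bounds: 2|A|-1 ≤ |A - A| ≤ |A|² - |A| + 1, i.e. 7 ≤ |A - A| ≤ 13.
Note: 0 ∈ A - A always (from a - a). The set is symmetric: if d ∈ A - A then -d ∈ A - A.
Enumerate nonzero differences d = a - a' with a > a' (then include -d):
Positive differences: {6, 12, 18}
Full difference set: {0} ∪ (positive diffs) ∪ (negative diffs).
|A - A| = 1 + 2·3 = 7 (matches direct enumeration: 7).

|A - A| = 7


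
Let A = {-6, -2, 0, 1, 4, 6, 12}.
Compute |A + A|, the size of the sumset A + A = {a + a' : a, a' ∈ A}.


A + A = {a + a' : a, a' ∈ A}; |A| = 7.
General bounds: 2|A| - 1 ≤ |A + A| ≤ |A|(|A|+1)/2, i.e. 13 ≤ |A + A| ≤ 28.
Lower bound 2|A|-1 is attained iff A is an arithmetic progression.
Enumerate sums a + a' for a ≤ a' (symmetric, so this suffices):
a = -6: -6+-6=-12, -6+-2=-8, -6+0=-6, -6+1=-5, -6+4=-2, -6+6=0, -6+12=6
a = -2: -2+-2=-4, -2+0=-2, -2+1=-1, -2+4=2, -2+6=4, -2+12=10
a = 0: 0+0=0, 0+1=1, 0+4=4, 0+6=6, 0+12=12
a = 1: 1+1=2, 1+4=5, 1+6=7, 1+12=13
a = 4: 4+4=8, 4+6=10, 4+12=16
a = 6: 6+6=12, 6+12=18
a = 12: 12+12=24
Distinct sums: {-12, -8, -6, -5, -4, -2, -1, 0, 1, 2, 4, 5, 6, 7, 8, 10, 12, 13, 16, 18, 24}
|A + A| = 21

|A + A| = 21


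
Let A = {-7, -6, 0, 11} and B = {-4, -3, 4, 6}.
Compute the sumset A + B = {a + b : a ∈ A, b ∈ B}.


A + B = {a + b : a ∈ A, b ∈ B}.
Enumerate all |A|·|B| = 4·4 = 16 pairs (a, b) and collect distinct sums.
a = -7: -7+-4=-11, -7+-3=-10, -7+4=-3, -7+6=-1
a = -6: -6+-4=-10, -6+-3=-9, -6+4=-2, -6+6=0
a = 0: 0+-4=-4, 0+-3=-3, 0+4=4, 0+6=6
a = 11: 11+-4=7, 11+-3=8, 11+4=15, 11+6=17
Collecting distinct sums: A + B = {-11, -10, -9, -4, -3, -2, -1, 0, 4, 6, 7, 8, 15, 17}
|A + B| = 14

A + B = {-11, -10, -9, -4, -3, -2, -1, 0, 4, 6, 7, 8, 15, 17}


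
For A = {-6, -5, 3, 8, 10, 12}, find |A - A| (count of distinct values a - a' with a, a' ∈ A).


A - A = {a - a' : a, a' ∈ A}; |A| = 6.
Bounds: 2|A|-1 ≤ |A - A| ≤ |A|² - |A| + 1, i.e. 11 ≤ |A - A| ≤ 31.
Note: 0 ∈ A - A always (from a - a). The set is symmetric: if d ∈ A - A then -d ∈ A - A.
Enumerate nonzero differences d = a - a' with a > a' (then include -d):
Positive differences: {1, 2, 4, 5, 7, 8, 9, 13, 14, 15, 16, 17, 18}
Full difference set: {0} ∪ (positive diffs) ∪ (negative diffs).
|A - A| = 1 + 2·13 = 27 (matches direct enumeration: 27).

|A - A| = 27


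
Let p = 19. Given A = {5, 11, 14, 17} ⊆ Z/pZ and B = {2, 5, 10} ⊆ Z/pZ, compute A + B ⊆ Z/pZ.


Work in Z/19Z: reduce every sum a + b modulo 19.
Enumerate all 12 pairs:
a = 5: 5+2=7, 5+5=10, 5+10=15
a = 11: 11+2=13, 11+5=16, 11+10=2
a = 14: 14+2=16, 14+5=0, 14+10=5
a = 17: 17+2=0, 17+5=3, 17+10=8
Distinct residues collected: {0, 2, 3, 5, 7, 8, 10, 13, 15, 16}
|A + B| = 10 (out of 19 total residues).

A + B = {0, 2, 3, 5, 7, 8, 10, 13, 15, 16}


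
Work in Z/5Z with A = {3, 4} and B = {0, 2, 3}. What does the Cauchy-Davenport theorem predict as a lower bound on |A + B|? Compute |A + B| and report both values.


Cauchy-Davenport: |A + B| ≥ min(p, |A| + |B| - 1) for A, B nonempty in Z/pZ.
|A| = 2, |B| = 3, p = 5.
CD lower bound = min(5, 2 + 3 - 1) = min(5, 4) = 4.
Compute A + B mod 5 directly:
a = 3: 3+0=3, 3+2=0, 3+3=1
a = 4: 4+0=4, 4+2=1, 4+3=2
A + B = {0, 1, 2, 3, 4}, so |A + B| = 5.
Verify: 5 ≥ 4? Yes ✓.

CD lower bound = 4, actual |A + B| = 5.


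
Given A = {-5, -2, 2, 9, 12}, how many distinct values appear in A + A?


A + A = {a + a' : a, a' ∈ A}; |A| = 5.
General bounds: 2|A| - 1 ≤ |A + A| ≤ |A|(|A|+1)/2, i.e. 9 ≤ |A + A| ≤ 15.
Lower bound 2|A|-1 is attained iff A is an arithmetic progression.
Enumerate sums a + a' for a ≤ a' (symmetric, so this suffices):
a = -5: -5+-5=-10, -5+-2=-7, -5+2=-3, -5+9=4, -5+12=7
a = -2: -2+-2=-4, -2+2=0, -2+9=7, -2+12=10
a = 2: 2+2=4, 2+9=11, 2+12=14
a = 9: 9+9=18, 9+12=21
a = 12: 12+12=24
Distinct sums: {-10, -7, -4, -3, 0, 4, 7, 10, 11, 14, 18, 21, 24}
|A + A| = 13

|A + A| = 13


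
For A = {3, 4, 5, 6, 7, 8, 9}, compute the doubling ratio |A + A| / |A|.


|A| = 7.
Compute A + A by enumerating all 49 pairs.
A + A = {6, 7, 8, 9, 10, 11, 12, 13, 14, 15, 16, 17, 18}, so |A + A| = 13.
K = |A + A| / |A| = 13/7 (already in lowest terms) ≈ 1.8571.
Reference: AP of size 7 gives K = 13/7 ≈ 1.8571; a fully generic set of size 7 gives K ≈ 4.0000.

|A| = 7, |A + A| = 13, K = 13/7.


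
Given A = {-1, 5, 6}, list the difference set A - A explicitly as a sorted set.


A - A = {a - a' : a, a' ∈ A}.
Compute a - a' for each ordered pair (a, a'):
a = -1: -1--1=0, -1-5=-6, -1-6=-7
a = 5: 5--1=6, 5-5=0, 5-6=-1
a = 6: 6--1=7, 6-5=1, 6-6=0
Collecting distinct values (and noting 0 appears from a-a):
A - A = {-7, -6, -1, 0, 1, 6, 7}
|A - A| = 7

A - A = {-7, -6, -1, 0, 1, 6, 7}


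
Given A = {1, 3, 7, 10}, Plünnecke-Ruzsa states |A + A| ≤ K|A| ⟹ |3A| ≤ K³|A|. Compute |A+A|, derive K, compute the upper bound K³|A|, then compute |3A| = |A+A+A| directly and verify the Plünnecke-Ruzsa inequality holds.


|A| = 4.
Step 1: Compute A + A by enumerating all 16 pairs.
A + A = {2, 4, 6, 8, 10, 11, 13, 14, 17, 20}, so |A + A| = 10.
Step 2: Doubling constant K = |A + A|/|A| = 10/4 = 10/4 ≈ 2.5000.
Step 3: Plünnecke-Ruzsa gives |3A| ≤ K³·|A| = (2.5000)³ · 4 ≈ 62.5000.
Step 4: Compute 3A = A + A + A directly by enumerating all triples (a,b,c) ∈ A³; |3A| = 18.
Step 5: Check 18 ≤ 62.5000? Yes ✓.

K = 10/4, Plünnecke-Ruzsa bound K³|A| ≈ 62.5000, |3A| = 18, inequality holds.


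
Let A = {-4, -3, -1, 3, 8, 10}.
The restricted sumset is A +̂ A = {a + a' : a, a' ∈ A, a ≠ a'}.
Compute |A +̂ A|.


Restricted sumset: A +̂ A = {a + a' : a ∈ A, a' ∈ A, a ≠ a'}.
Equivalently, take A + A and drop any sum 2a that is achievable ONLY as a + a for a ∈ A (i.e. sums representable only with equal summands).
Enumerate pairs (a, a') with a < a' (symmetric, so each unordered pair gives one sum; this covers all a ≠ a'):
  -4 + -3 = -7
  -4 + -1 = -5
  -4 + 3 = -1
  -4 + 8 = 4
  -4 + 10 = 6
  -3 + -1 = -4
  -3 + 3 = 0
  -3 + 8 = 5
  -3 + 10 = 7
  -1 + 3 = 2
  -1 + 8 = 7
  -1 + 10 = 9
  3 + 8 = 11
  3 + 10 = 13
  8 + 10 = 18
Collected distinct sums: {-7, -5, -4, -1, 0, 2, 4, 5, 6, 7, 9, 11, 13, 18}
|A +̂ A| = 14
(Reference bound: |A +̂ A| ≥ 2|A| - 3 for |A| ≥ 2, with |A| = 6 giving ≥ 9.)

|A +̂ A| = 14


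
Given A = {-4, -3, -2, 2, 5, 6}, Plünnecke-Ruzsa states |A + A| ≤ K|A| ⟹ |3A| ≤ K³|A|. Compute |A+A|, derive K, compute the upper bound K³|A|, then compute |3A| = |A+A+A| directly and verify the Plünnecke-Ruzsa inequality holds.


|A| = 6.
Step 1: Compute A + A by enumerating all 36 pairs.
A + A = {-8, -7, -6, -5, -4, -2, -1, 0, 1, 2, 3, 4, 7, 8, 10, 11, 12}, so |A + A| = 17.
Step 2: Doubling constant K = |A + A|/|A| = 17/6 = 17/6 ≈ 2.8333.
Step 3: Plünnecke-Ruzsa gives |3A| ≤ K³·|A| = (2.8333)³ · 6 ≈ 136.4722.
Step 4: Compute 3A = A + A + A directly by enumerating all triples (a,b,c) ∈ A³; |3A| = 30.
Step 5: Check 30 ≤ 136.4722? Yes ✓.

K = 17/6, Plünnecke-Ruzsa bound K³|A| ≈ 136.4722, |3A| = 30, inequality holds.


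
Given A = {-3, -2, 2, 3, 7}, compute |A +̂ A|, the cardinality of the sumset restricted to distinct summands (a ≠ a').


Restricted sumset: A +̂ A = {a + a' : a ∈ A, a' ∈ A, a ≠ a'}.
Equivalently, take A + A and drop any sum 2a that is achievable ONLY as a + a for a ∈ A (i.e. sums representable only with equal summands).
Enumerate pairs (a, a') with a < a' (symmetric, so each unordered pair gives one sum; this covers all a ≠ a'):
  -3 + -2 = -5
  -3 + 2 = -1
  -3 + 3 = 0
  -3 + 7 = 4
  -2 + 2 = 0
  -2 + 3 = 1
  -2 + 7 = 5
  2 + 3 = 5
  2 + 7 = 9
  3 + 7 = 10
Collected distinct sums: {-5, -1, 0, 1, 4, 5, 9, 10}
|A +̂ A| = 8
(Reference bound: |A +̂ A| ≥ 2|A| - 3 for |A| ≥ 2, with |A| = 5 giving ≥ 7.)

|A +̂ A| = 8


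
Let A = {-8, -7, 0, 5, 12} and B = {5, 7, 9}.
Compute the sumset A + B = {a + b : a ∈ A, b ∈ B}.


A + B = {a + b : a ∈ A, b ∈ B}.
Enumerate all |A|·|B| = 5·3 = 15 pairs (a, b) and collect distinct sums.
a = -8: -8+5=-3, -8+7=-1, -8+9=1
a = -7: -7+5=-2, -7+7=0, -7+9=2
a = 0: 0+5=5, 0+7=7, 0+9=9
a = 5: 5+5=10, 5+7=12, 5+9=14
a = 12: 12+5=17, 12+7=19, 12+9=21
Collecting distinct sums: A + B = {-3, -2, -1, 0, 1, 2, 5, 7, 9, 10, 12, 14, 17, 19, 21}
|A + B| = 15

A + B = {-3, -2, -1, 0, 1, 2, 5, 7, 9, 10, 12, 14, 17, 19, 21}


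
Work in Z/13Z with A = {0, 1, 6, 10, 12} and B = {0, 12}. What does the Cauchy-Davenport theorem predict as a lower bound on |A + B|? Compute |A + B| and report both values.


Cauchy-Davenport: |A + B| ≥ min(p, |A| + |B| - 1) for A, B nonempty in Z/pZ.
|A| = 5, |B| = 2, p = 13.
CD lower bound = min(13, 5 + 2 - 1) = min(13, 6) = 6.
Compute A + B mod 13 directly:
a = 0: 0+0=0, 0+12=12
a = 1: 1+0=1, 1+12=0
a = 6: 6+0=6, 6+12=5
a = 10: 10+0=10, 10+12=9
a = 12: 12+0=12, 12+12=11
A + B = {0, 1, 5, 6, 9, 10, 11, 12}, so |A + B| = 8.
Verify: 8 ≥ 6? Yes ✓.

CD lower bound = 6, actual |A + B| = 8.


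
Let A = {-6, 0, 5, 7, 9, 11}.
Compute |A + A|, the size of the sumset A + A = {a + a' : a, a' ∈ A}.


A + A = {a + a' : a, a' ∈ A}; |A| = 6.
General bounds: 2|A| - 1 ≤ |A + A| ≤ |A|(|A|+1)/2, i.e. 11 ≤ |A + A| ≤ 21.
Lower bound 2|A|-1 is attained iff A is an arithmetic progression.
Enumerate sums a + a' for a ≤ a' (symmetric, so this suffices):
a = -6: -6+-6=-12, -6+0=-6, -6+5=-1, -6+7=1, -6+9=3, -6+11=5
a = 0: 0+0=0, 0+5=5, 0+7=7, 0+9=9, 0+11=11
a = 5: 5+5=10, 5+7=12, 5+9=14, 5+11=16
a = 7: 7+7=14, 7+9=16, 7+11=18
a = 9: 9+9=18, 9+11=20
a = 11: 11+11=22
Distinct sums: {-12, -6, -1, 0, 1, 3, 5, 7, 9, 10, 11, 12, 14, 16, 18, 20, 22}
|A + A| = 17

|A + A| = 17


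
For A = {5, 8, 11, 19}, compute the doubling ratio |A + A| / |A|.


|A| = 4.
Compute A + A by enumerating all 16 pairs.
A + A = {10, 13, 16, 19, 22, 24, 27, 30, 38}, so |A + A| = 9.
K = |A + A| / |A| = 9/4 (already in lowest terms) ≈ 2.2500.
Reference: AP of size 4 gives K = 7/4 ≈ 1.7500; a fully generic set of size 4 gives K ≈ 2.5000.

|A| = 4, |A + A| = 9, K = 9/4.


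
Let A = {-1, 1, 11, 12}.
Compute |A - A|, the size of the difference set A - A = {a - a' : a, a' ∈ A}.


A - A = {a - a' : a, a' ∈ A}; |A| = 4.
Bounds: 2|A|-1 ≤ |A - A| ≤ |A|² - |A| + 1, i.e. 7 ≤ |A - A| ≤ 13.
Note: 0 ∈ A - A always (from a - a). The set is symmetric: if d ∈ A - A then -d ∈ A - A.
Enumerate nonzero differences d = a - a' with a > a' (then include -d):
Positive differences: {1, 2, 10, 11, 12, 13}
Full difference set: {0} ∪ (positive diffs) ∪ (negative diffs).
|A - A| = 1 + 2·6 = 13 (matches direct enumeration: 13).

|A - A| = 13


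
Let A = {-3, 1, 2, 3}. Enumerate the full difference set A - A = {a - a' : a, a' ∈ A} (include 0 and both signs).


A - A = {a - a' : a, a' ∈ A}.
Compute a - a' for each ordered pair (a, a'):
a = -3: -3--3=0, -3-1=-4, -3-2=-5, -3-3=-6
a = 1: 1--3=4, 1-1=0, 1-2=-1, 1-3=-2
a = 2: 2--3=5, 2-1=1, 2-2=0, 2-3=-1
a = 3: 3--3=6, 3-1=2, 3-2=1, 3-3=0
Collecting distinct values (and noting 0 appears from a-a):
A - A = {-6, -5, -4, -2, -1, 0, 1, 2, 4, 5, 6}
|A - A| = 11

A - A = {-6, -5, -4, -2, -1, 0, 1, 2, 4, 5, 6}


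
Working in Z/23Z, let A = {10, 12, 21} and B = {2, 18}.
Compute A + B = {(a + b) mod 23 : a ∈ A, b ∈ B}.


Work in Z/23Z: reduce every sum a + b modulo 23.
Enumerate all 6 pairs:
a = 10: 10+2=12, 10+18=5
a = 12: 12+2=14, 12+18=7
a = 21: 21+2=0, 21+18=16
Distinct residues collected: {0, 5, 7, 12, 14, 16}
|A + B| = 6 (out of 23 total residues).

A + B = {0, 5, 7, 12, 14, 16}


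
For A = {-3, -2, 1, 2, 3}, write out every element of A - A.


A - A = {a - a' : a, a' ∈ A}.
Compute a - a' for each ordered pair (a, a'):
a = -3: -3--3=0, -3--2=-1, -3-1=-4, -3-2=-5, -3-3=-6
a = -2: -2--3=1, -2--2=0, -2-1=-3, -2-2=-4, -2-3=-5
a = 1: 1--3=4, 1--2=3, 1-1=0, 1-2=-1, 1-3=-2
a = 2: 2--3=5, 2--2=4, 2-1=1, 2-2=0, 2-3=-1
a = 3: 3--3=6, 3--2=5, 3-1=2, 3-2=1, 3-3=0
Collecting distinct values (and noting 0 appears from a-a):
A - A = {-6, -5, -4, -3, -2, -1, 0, 1, 2, 3, 4, 5, 6}
|A - A| = 13

A - A = {-6, -5, -4, -3, -2, -1, 0, 1, 2, 3, 4, 5, 6}


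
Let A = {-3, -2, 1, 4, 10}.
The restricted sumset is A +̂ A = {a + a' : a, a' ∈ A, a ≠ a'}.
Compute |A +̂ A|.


Restricted sumset: A +̂ A = {a + a' : a ∈ A, a' ∈ A, a ≠ a'}.
Equivalently, take A + A and drop any sum 2a that is achievable ONLY as a + a for a ∈ A (i.e. sums representable only with equal summands).
Enumerate pairs (a, a') with a < a' (symmetric, so each unordered pair gives one sum; this covers all a ≠ a'):
  -3 + -2 = -5
  -3 + 1 = -2
  -3 + 4 = 1
  -3 + 10 = 7
  -2 + 1 = -1
  -2 + 4 = 2
  -2 + 10 = 8
  1 + 4 = 5
  1 + 10 = 11
  4 + 10 = 14
Collected distinct sums: {-5, -2, -1, 1, 2, 5, 7, 8, 11, 14}
|A +̂ A| = 10
(Reference bound: |A +̂ A| ≥ 2|A| - 3 for |A| ≥ 2, with |A| = 5 giving ≥ 7.)

|A +̂ A| = 10


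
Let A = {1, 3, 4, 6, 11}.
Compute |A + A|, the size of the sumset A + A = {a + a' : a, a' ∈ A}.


A + A = {a + a' : a, a' ∈ A}; |A| = 5.
General bounds: 2|A| - 1 ≤ |A + A| ≤ |A|(|A|+1)/2, i.e. 9 ≤ |A + A| ≤ 15.
Lower bound 2|A|-1 is attained iff A is an arithmetic progression.
Enumerate sums a + a' for a ≤ a' (symmetric, so this suffices):
a = 1: 1+1=2, 1+3=4, 1+4=5, 1+6=7, 1+11=12
a = 3: 3+3=6, 3+4=7, 3+6=9, 3+11=14
a = 4: 4+4=8, 4+6=10, 4+11=15
a = 6: 6+6=12, 6+11=17
a = 11: 11+11=22
Distinct sums: {2, 4, 5, 6, 7, 8, 9, 10, 12, 14, 15, 17, 22}
|A + A| = 13

|A + A| = 13


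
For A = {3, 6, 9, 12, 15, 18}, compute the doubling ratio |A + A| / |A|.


|A| = 6.
Compute A + A by enumerating all 36 pairs.
A + A = {6, 9, 12, 15, 18, 21, 24, 27, 30, 33, 36}, so |A + A| = 11.
K = |A + A| / |A| = 11/6 (already in lowest terms) ≈ 1.8333.
Reference: AP of size 6 gives K = 11/6 ≈ 1.8333; a fully generic set of size 6 gives K ≈ 3.5000.

|A| = 6, |A + A| = 11, K = 11/6.


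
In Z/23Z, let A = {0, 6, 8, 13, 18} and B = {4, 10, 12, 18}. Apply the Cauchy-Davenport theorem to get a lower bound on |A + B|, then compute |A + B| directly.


Cauchy-Davenport: |A + B| ≥ min(p, |A| + |B| - 1) for A, B nonempty in Z/pZ.
|A| = 5, |B| = 4, p = 23.
CD lower bound = min(23, 5 + 4 - 1) = min(23, 8) = 8.
Compute A + B mod 23 directly:
a = 0: 0+4=4, 0+10=10, 0+12=12, 0+18=18
a = 6: 6+4=10, 6+10=16, 6+12=18, 6+18=1
a = 8: 8+4=12, 8+10=18, 8+12=20, 8+18=3
a = 13: 13+4=17, 13+10=0, 13+12=2, 13+18=8
a = 18: 18+4=22, 18+10=5, 18+12=7, 18+18=13
A + B = {0, 1, 2, 3, 4, 5, 7, 8, 10, 12, 13, 16, 17, 18, 20, 22}, so |A + B| = 16.
Verify: 16 ≥ 8? Yes ✓.

CD lower bound = 8, actual |A + B| = 16.


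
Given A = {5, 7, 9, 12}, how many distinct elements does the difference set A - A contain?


A - A = {a - a' : a, a' ∈ A}; |A| = 4.
Bounds: 2|A|-1 ≤ |A - A| ≤ |A|² - |A| + 1, i.e. 7 ≤ |A - A| ≤ 13.
Note: 0 ∈ A - A always (from a - a). The set is symmetric: if d ∈ A - A then -d ∈ A - A.
Enumerate nonzero differences d = a - a' with a > a' (then include -d):
Positive differences: {2, 3, 4, 5, 7}
Full difference set: {0} ∪ (positive diffs) ∪ (negative diffs).
|A - A| = 1 + 2·5 = 11 (matches direct enumeration: 11).

|A - A| = 11


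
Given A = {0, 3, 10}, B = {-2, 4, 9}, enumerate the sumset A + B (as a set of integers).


A + B = {a + b : a ∈ A, b ∈ B}.
Enumerate all |A|·|B| = 3·3 = 9 pairs (a, b) and collect distinct sums.
a = 0: 0+-2=-2, 0+4=4, 0+9=9
a = 3: 3+-2=1, 3+4=7, 3+9=12
a = 10: 10+-2=8, 10+4=14, 10+9=19
Collecting distinct sums: A + B = {-2, 1, 4, 7, 8, 9, 12, 14, 19}
|A + B| = 9

A + B = {-2, 1, 4, 7, 8, 9, 12, 14, 19}


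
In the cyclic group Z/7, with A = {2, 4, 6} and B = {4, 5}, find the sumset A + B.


Work in Z/7Z: reduce every sum a + b modulo 7.
Enumerate all 6 pairs:
a = 2: 2+4=6, 2+5=0
a = 4: 4+4=1, 4+5=2
a = 6: 6+4=3, 6+5=4
Distinct residues collected: {0, 1, 2, 3, 4, 6}
|A + B| = 6 (out of 7 total residues).

A + B = {0, 1, 2, 3, 4, 6}


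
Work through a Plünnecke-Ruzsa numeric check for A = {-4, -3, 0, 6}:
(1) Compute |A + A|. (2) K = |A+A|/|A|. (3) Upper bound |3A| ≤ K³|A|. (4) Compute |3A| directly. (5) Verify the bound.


|A| = 4.
Step 1: Compute A + A by enumerating all 16 pairs.
A + A = {-8, -7, -6, -4, -3, 0, 2, 3, 6, 12}, so |A + A| = 10.
Step 2: Doubling constant K = |A + A|/|A| = 10/4 = 10/4 ≈ 2.5000.
Step 3: Plünnecke-Ruzsa gives |3A| ≤ K³·|A| = (2.5000)³ · 4 ≈ 62.5000.
Step 4: Compute 3A = A + A + A directly by enumerating all triples (a,b,c) ∈ A³; |3A| = 19.
Step 5: Check 19 ≤ 62.5000? Yes ✓.

K = 10/4, Plünnecke-Ruzsa bound K³|A| ≈ 62.5000, |3A| = 19, inequality holds.


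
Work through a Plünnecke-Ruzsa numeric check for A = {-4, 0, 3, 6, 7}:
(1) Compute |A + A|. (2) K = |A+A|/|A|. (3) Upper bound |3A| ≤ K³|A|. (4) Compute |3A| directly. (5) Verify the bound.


|A| = 5.
Step 1: Compute A + A by enumerating all 25 pairs.
A + A = {-8, -4, -1, 0, 2, 3, 6, 7, 9, 10, 12, 13, 14}, so |A + A| = 13.
Step 2: Doubling constant K = |A + A|/|A| = 13/5 = 13/5 ≈ 2.6000.
Step 3: Plünnecke-Ruzsa gives |3A| ≤ K³·|A| = (2.6000)³ · 5 ≈ 87.8800.
Step 4: Compute 3A = A + A + A directly by enumerating all triples (a,b,c) ∈ A³; |3A| = 25.
Step 5: Check 25 ≤ 87.8800? Yes ✓.

K = 13/5, Plünnecke-Ruzsa bound K³|A| ≈ 87.8800, |3A| = 25, inequality holds.


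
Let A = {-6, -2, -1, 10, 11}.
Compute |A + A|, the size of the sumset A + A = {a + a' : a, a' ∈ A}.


A + A = {a + a' : a, a' ∈ A}; |A| = 5.
General bounds: 2|A| - 1 ≤ |A + A| ≤ |A|(|A|+1)/2, i.e. 9 ≤ |A + A| ≤ 15.
Lower bound 2|A|-1 is attained iff A is an arithmetic progression.
Enumerate sums a + a' for a ≤ a' (symmetric, so this suffices):
a = -6: -6+-6=-12, -6+-2=-8, -6+-1=-7, -6+10=4, -6+11=5
a = -2: -2+-2=-4, -2+-1=-3, -2+10=8, -2+11=9
a = -1: -1+-1=-2, -1+10=9, -1+11=10
a = 10: 10+10=20, 10+11=21
a = 11: 11+11=22
Distinct sums: {-12, -8, -7, -4, -3, -2, 4, 5, 8, 9, 10, 20, 21, 22}
|A + A| = 14

|A + A| = 14


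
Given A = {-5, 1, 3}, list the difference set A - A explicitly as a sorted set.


A - A = {a - a' : a, a' ∈ A}.
Compute a - a' for each ordered pair (a, a'):
a = -5: -5--5=0, -5-1=-6, -5-3=-8
a = 1: 1--5=6, 1-1=0, 1-3=-2
a = 3: 3--5=8, 3-1=2, 3-3=0
Collecting distinct values (and noting 0 appears from a-a):
A - A = {-8, -6, -2, 0, 2, 6, 8}
|A - A| = 7

A - A = {-8, -6, -2, 0, 2, 6, 8}


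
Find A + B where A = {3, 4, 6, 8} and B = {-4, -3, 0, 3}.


A + B = {a + b : a ∈ A, b ∈ B}.
Enumerate all |A|·|B| = 4·4 = 16 pairs (a, b) and collect distinct sums.
a = 3: 3+-4=-1, 3+-3=0, 3+0=3, 3+3=6
a = 4: 4+-4=0, 4+-3=1, 4+0=4, 4+3=7
a = 6: 6+-4=2, 6+-3=3, 6+0=6, 6+3=9
a = 8: 8+-4=4, 8+-3=5, 8+0=8, 8+3=11
Collecting distinct sums: A + B = {-1, 0, 1, 2, 3, 4, 5, 6, 7, 8, 9, 11}
|A + B| = 12

A + B = {-1, 0, 1, 2, 3, 4, 5, 6, 7, 8, 9, 11}


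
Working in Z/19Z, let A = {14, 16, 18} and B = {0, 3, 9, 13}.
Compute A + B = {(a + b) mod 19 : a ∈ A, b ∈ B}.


Work in Z/19Z: reduce every sum a + b modulo 19.
Enumerate all 12 pairs:
a = 14: 14+0=14, 14+3=17, 14+9=4, 14+13=8
a = 16: 16+0=16, 16+3=0, 16+9=6, 16+13=10
a = 18: 18+0=18, 18+3=2, 18+9=8, 18+13=12
Distinct residues collected: {0, 2, 4, 6, 8, 10, 12, 14, 16, 17, 18}
|A + B| = 11 (out of 19 total residues).

A + B = {0, 2, 4, 6, 8, 10, 12, 14, 16, 17, 18}


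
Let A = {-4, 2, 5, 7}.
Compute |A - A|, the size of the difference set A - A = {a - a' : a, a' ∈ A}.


A - A = {a - a' : a, a' ∈ A}; |A| = 4.
Bounds: 2|A|-1 ≤ |A - A| ≤ |A|² - |A| + 1, i.e. 7 ≤ |A - A| ≤ 13.
Note: 0 ∈ A - A always (from a - a). The set is symmetric: if d ∈ A - A then -d ∈ A - A.
Enumerate nonzero differences d = a - a' with a > a' (then include -d):
Positive differences: {2, 3, 5, 6, 9, 11}
Full difference set: {0} ∪ (positive diffs) ∪ (negative diffs).
|A - A| = 1 + 2·6 = 13 (matches direct enumeration: 13).

|A - A| = 13
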